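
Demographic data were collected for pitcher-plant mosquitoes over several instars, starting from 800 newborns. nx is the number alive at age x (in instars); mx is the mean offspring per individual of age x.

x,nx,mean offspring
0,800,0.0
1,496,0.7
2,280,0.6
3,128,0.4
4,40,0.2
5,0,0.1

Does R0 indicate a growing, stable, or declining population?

lx = nx/n0 = nx/800: 1, 0.62, 0.35, 0.16, 0.05, 0
R0 = Σ lx·mx = 0 + 0.434 + 0.21 + 0.064 + 0.01 + 0 = 0.718
R0 < 1, so the population is declining.

declining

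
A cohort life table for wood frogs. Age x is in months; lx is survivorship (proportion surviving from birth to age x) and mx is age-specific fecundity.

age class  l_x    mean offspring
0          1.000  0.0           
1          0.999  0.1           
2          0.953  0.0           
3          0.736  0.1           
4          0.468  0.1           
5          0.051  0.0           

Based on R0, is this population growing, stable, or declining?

R0 = Σ lx·mx = 0 + 0.0999 + 0 + 0.0736 + 0.0468 + 0 = 0.2203
R0 < 1, so the population is declining.

declining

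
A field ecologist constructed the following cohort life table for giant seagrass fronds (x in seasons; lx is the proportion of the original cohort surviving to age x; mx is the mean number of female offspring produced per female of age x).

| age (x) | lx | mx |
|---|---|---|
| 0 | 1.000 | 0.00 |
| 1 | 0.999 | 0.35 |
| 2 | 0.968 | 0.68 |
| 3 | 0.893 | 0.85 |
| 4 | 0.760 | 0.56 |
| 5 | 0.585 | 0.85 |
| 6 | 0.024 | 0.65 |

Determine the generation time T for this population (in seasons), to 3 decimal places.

lx·mx: 0, 0.34965, 0.65824, 0.75905, 0.4256, 0.49725, 0.0156 → R0 = 2.70539
x·lx·mx: 0, 0.34965, 1.31648, 2.27715, 1.7024, 2.48625, 0.0936 → Σ = 8.22553
T = 8.22553 / 2.70539 = 3.040423… → 3.040

3.040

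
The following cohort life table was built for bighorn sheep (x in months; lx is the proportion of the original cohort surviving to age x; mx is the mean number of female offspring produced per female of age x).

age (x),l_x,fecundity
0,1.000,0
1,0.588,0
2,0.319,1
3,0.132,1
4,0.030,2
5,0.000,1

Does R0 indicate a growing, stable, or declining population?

declining

R0 = Σ lx·mx = 0 + 0 + 0.319 + 0.132 + 0.06 + 0 = 0.511
R0 < 1, so the population is declining.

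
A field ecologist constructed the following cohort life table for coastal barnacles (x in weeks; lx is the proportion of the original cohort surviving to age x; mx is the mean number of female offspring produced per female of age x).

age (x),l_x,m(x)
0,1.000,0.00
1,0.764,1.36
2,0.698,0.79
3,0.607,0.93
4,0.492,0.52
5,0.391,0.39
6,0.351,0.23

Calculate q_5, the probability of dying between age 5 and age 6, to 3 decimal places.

q_5 = (l_5 − l_6) / l_5 = (0.391 − 0.351) / 0.391
     = 0.04 / 0.391 = 0.102302… → 0.102

0.102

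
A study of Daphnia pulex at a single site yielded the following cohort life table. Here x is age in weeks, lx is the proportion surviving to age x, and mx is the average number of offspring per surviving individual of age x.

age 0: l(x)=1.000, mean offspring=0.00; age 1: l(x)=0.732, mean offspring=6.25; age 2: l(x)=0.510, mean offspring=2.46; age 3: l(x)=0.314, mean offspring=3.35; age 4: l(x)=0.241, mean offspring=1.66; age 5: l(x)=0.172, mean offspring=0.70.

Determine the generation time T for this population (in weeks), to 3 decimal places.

lx·mx: 0, 4.575, 1.2546, 1.0519, 0.40006, 0.1204 → R0 = 7.40196
x·lx·mx: 0, 4.575, 2.5092, 3.1557, 1.60024, 0.602 → Σ = 12.44214
T = 12.44214 / 7.40196 = 1.680925… → 1.681

1.681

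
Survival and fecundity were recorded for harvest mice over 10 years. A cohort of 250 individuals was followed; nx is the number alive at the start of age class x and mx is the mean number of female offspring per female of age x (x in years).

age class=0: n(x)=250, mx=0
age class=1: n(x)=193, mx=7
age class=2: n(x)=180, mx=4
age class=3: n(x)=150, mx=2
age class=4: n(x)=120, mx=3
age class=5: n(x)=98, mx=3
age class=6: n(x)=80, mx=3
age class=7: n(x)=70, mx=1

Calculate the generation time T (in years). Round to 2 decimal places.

lx = nx/n0 = nx/250: 1, 0.772, 0.72, 0.6, 0.48, 0.392, 0.32, 0.28
lx·mx: 0, 5.404, 2.88, 1.2, 1.44, 1.176, 0.96, 0.28 → R0 = 13.34
x·lx·mx: 0, 5.404, 5.76, 3.6, 5.76, 5.88, 5.76, 1.96 → Σ = 34.124
T = 34.124 / 13.34 = 2.558021… → 2.56

2.56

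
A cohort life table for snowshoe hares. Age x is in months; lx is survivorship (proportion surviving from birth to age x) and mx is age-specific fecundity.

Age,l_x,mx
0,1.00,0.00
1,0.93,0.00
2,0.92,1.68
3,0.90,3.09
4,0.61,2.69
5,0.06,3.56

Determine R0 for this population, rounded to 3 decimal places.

6.181

lx·mx by age: 0, 0, 1.5456, 2.781, 1.6409, 0.2136
R0 = Σ lx·mx = 6.1811 → 6.181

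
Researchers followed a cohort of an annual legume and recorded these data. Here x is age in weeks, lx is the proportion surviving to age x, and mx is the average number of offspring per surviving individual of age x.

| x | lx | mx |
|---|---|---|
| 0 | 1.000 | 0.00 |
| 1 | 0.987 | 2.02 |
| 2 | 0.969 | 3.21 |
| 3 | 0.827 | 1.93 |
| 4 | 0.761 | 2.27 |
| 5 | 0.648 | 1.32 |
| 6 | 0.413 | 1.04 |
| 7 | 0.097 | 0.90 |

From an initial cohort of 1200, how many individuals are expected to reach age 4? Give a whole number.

Expected survivors = N0 · l_4 = 1200 × 0.761 = 913.2 → 913

913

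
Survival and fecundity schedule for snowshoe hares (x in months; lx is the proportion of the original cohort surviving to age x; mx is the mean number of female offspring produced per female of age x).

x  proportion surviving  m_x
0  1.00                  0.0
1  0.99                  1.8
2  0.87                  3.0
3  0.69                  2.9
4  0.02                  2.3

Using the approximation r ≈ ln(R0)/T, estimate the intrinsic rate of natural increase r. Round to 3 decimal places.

0.909

R0 = Σ lx·mx = 0 + 1.782 + 2.61 + 2.001 + 0.046 = 6.439
Σ x·lx·mx = 13.189; T = 13.189/6.439 = 2.0483…
r ≈ ln(R0)/T = ln(6.439)/2.0483… = 0.90923… → 0.909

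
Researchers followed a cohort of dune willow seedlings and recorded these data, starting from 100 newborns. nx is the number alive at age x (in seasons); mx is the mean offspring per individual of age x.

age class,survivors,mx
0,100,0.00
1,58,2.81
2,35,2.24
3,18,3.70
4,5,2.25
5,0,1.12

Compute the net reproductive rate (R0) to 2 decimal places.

lx = nx/n0 = nx/100: 1, 0.58, 0.35, 0.18, 0.05, 0
lx·mx by age: 0, 1.6298, 0.784, 0.666, 0.1125, 0
R0 = Σ lx·mx = 3.1923 → 3.19

3.19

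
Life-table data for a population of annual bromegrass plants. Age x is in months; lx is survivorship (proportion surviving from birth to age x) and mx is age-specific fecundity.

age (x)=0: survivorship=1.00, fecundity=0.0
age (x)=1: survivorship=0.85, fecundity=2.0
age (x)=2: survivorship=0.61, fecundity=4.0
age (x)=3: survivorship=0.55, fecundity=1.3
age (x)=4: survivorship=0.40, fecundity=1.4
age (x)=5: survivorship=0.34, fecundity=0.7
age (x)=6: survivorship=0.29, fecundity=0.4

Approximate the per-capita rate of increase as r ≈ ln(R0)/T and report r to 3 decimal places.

R0 = Σ lx·mx = 0 + 1.7 + 2.44 + 0.715 + 0.56 + 0.238 + 0.116 = 5.769
Σ x·lx·mx = 12.851; T = 12.851/5.769 = 2.2276…
r ≈ ln(R0)/T = ln(5.769)/2.2276… = 0.78672… → 0.787

0.787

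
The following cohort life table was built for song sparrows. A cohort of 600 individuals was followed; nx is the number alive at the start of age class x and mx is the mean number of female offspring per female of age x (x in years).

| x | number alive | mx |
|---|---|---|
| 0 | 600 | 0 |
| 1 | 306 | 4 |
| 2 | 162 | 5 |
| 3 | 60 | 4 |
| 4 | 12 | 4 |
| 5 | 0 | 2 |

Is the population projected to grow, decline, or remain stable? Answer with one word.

growing

lx = nx/n0 = nx/600: 1, 0.51, 0.27, 0.1, 0.02, 0
R0 = Σ lx·mx = 0 + 2.04 + 1.35 + 0.4 + 0.08 + 0 = 3.87
R0 > 1, so the population is growing.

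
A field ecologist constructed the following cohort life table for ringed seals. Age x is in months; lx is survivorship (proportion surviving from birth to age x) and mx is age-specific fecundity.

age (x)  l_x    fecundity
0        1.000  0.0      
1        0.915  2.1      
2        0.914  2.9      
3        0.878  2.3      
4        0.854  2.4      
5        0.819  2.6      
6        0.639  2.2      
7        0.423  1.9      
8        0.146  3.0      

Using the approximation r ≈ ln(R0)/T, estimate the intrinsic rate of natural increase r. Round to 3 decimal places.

0.701

R0 = Σ lx·mx = 0 + 1.9215 + 2.6506 + 2.0194 + 2.0496 + 2.1294 + 1.4058 + 0.8037 + 0.438 = 13.418
Σ x·lx·mx = 49.691; T = 49.691/13.418 = 3.70331…
r ≈ ln(R0)/T = ln(13.418)/3.70331… = 0.70116… → 0.701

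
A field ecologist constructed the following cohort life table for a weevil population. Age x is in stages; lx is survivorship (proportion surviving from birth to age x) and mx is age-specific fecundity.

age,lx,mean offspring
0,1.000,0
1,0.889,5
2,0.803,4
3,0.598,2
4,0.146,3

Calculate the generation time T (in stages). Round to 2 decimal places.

lx·mx: 0, 4.445, 3.212, 1.196, 0.438 → R0 = 9.291
x·lx·mx: 0, 4.445, 6.424, 3.588, 1.752 → Σ = 16.209
T = 16.209 / 9.291 = 1.744592… → 1.74

1.74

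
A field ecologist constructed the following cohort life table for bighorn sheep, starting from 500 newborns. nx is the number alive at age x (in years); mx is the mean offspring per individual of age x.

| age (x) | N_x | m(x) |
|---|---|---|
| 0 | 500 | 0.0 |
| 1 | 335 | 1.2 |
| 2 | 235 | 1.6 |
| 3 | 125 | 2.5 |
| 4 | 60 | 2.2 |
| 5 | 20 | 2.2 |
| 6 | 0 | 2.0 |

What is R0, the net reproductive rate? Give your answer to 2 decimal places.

lx = nx/n0 = nx/500: 1, 0.67, 0.47, 0.25, 0.12, 0.04, 0
lx·mx by age: 0, 0.804, 0.752, 0.625, 0.264, 0.088, 0
R0 = Σ lx·mx = 2.533 → 2.53

2.53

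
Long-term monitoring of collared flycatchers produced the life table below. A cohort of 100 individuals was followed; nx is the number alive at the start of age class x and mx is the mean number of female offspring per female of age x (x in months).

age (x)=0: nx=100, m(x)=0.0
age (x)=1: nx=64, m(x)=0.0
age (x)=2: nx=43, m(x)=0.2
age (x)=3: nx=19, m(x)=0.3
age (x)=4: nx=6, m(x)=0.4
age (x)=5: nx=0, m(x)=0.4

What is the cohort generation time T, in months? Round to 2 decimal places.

2.63

lx = nx/n0 = nx/100: 1, 0.64, 0.43, 0.19, 0.06, 0
lx·mx: 0, 0, 0.086, 0.057, 0.024, 0 → R0 = 0.167
x·lx·mx: 0, 0, 0.172, 0.171, 0.096, 0 → Σ = 0.439
T = 0.439 / 0.167 = 2.628743… → 2.63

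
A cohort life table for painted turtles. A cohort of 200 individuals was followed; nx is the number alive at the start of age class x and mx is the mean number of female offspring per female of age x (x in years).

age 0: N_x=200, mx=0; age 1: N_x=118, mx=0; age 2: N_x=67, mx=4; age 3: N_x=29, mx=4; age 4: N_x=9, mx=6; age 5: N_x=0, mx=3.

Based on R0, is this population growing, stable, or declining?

lx = nx/n0 = nx/200: 1, 0.59, 0.335, 0.145, 0.045, 0
R0 = Σ lx·mx = 0 + 0 + 1.34 + 0.58 + 0.27 + 0 = 2.19
R0 > 1, so the population is growing.

growing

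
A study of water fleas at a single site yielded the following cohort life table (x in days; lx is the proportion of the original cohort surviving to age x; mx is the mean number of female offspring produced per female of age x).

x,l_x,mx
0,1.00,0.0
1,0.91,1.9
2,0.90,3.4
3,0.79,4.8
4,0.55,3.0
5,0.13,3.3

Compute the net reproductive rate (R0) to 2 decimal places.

10.66

lx·mx by age: 0, 1.729, 3.06, 3.792, 1.65, 0.429
R0 = Σ lx·mx = 10.66 → 10.66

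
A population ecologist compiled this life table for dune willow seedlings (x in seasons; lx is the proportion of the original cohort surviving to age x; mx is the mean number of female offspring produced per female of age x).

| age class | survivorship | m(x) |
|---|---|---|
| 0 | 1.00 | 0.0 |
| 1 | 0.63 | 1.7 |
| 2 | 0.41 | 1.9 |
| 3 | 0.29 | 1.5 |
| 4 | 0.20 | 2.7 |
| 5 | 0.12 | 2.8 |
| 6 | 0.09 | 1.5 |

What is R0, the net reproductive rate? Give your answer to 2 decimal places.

lx·mx by age: 0, 1.071, 0.779, 0.435, 0.54, 0.336, 0.135
R0 = Σ lx·mx = 3.296 → 3.30

3.30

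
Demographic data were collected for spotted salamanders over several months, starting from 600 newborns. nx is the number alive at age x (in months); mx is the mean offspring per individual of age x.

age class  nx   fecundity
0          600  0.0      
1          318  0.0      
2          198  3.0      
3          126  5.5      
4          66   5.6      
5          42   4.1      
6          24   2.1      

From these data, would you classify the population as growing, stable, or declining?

growing

lx = nx/n0 = nx/600: 1, 0.53, 0.33, 0.21, 0.11, 0.07, 0.04
R0 = Σ lx·mx = 0 + 0 + 0.99 + 1.155 + 0.616 + 0.287 + 0.084 = 3.132
R0 > 1, so the population is growing.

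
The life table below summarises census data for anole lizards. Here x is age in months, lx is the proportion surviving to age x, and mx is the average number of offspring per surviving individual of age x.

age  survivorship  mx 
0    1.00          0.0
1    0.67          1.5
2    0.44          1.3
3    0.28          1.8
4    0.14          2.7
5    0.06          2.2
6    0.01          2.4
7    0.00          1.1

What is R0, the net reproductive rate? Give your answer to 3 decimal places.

lx·mx by age: 0, 1.005, 0.572, 0.504, 0.378, 0.132, 0.024, 0
R0 = Σ lx·mx = 2.615 → 2.615

2.615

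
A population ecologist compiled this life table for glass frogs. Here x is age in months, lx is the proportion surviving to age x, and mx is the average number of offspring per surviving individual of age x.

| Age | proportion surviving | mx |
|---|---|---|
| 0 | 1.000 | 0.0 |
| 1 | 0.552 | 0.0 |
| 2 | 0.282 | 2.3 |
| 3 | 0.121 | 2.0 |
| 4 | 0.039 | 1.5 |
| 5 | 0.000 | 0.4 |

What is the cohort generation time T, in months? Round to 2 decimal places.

lx·mx: 0, 0, 0.6486, 0.242, 0.0585, 0 → R0 = 0.9491
x·lx·mx: 0, 0, 1.2972, 0.726, 0.234, 0 → Σ = 2.2572
T = 2.2572 / 0.9491 = 2.378253… → 2.38

2.38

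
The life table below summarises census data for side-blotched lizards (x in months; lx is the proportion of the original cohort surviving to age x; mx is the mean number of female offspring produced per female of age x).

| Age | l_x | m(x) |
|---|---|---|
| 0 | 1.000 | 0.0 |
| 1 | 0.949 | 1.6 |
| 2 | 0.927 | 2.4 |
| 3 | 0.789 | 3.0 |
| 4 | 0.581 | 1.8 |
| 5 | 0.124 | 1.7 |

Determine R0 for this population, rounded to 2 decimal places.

7.37

lx·mx by age: 0, 1.5184, 2.2248, 2.367, 1.0458, 0.2108
R0 = Σ lx·mx = 7.3668 → 7.37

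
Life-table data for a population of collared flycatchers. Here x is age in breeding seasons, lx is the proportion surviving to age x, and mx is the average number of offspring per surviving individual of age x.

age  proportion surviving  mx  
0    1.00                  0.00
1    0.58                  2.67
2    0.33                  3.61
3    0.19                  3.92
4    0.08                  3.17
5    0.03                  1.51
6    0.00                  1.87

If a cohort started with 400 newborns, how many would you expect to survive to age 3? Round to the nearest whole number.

Expected survivors = N0 · l_3 = 400 × 0.19 = 76 → 76

76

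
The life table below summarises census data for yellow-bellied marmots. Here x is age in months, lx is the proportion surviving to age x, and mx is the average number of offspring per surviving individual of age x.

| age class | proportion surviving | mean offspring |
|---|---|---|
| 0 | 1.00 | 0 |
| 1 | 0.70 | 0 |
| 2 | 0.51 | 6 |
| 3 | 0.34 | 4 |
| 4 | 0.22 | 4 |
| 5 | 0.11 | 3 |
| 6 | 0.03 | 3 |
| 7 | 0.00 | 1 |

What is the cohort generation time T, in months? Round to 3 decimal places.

2.781

lx·mx: 0, 0, 3.06, 1.36, 0.88, 0.33, 0.09, 0 → R0 = 5.72
x·lx·mx: 0, 0, 6.12, 4.08, 3.52, 1.65, 0.54, 0 → Σ = 15.91
T = 15.91 / 5.72 = 2.781469… → 2.781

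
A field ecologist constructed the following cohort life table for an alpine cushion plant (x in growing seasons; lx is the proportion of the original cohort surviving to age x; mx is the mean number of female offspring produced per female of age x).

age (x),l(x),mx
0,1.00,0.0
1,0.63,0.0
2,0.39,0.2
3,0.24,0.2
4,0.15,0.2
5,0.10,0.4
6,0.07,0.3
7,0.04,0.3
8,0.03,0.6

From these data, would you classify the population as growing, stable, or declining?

R0 = Σ lx·mx = 0 + 0 + 0.078 + 0.048 + 0.03 + 0.04 + 0.021 + 0.012 + 0.018 = 0.247
R0 < 1, so the population is declining.

declining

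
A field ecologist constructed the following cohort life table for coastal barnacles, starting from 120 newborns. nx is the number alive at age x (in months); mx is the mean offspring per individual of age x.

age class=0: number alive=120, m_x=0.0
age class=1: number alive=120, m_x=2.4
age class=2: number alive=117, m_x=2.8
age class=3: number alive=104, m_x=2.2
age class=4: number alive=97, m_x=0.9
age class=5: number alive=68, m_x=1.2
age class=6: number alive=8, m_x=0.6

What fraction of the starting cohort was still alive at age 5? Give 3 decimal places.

l_5 = n_5/n_0 = 68/120 = 0.566667… → 0.567

0.567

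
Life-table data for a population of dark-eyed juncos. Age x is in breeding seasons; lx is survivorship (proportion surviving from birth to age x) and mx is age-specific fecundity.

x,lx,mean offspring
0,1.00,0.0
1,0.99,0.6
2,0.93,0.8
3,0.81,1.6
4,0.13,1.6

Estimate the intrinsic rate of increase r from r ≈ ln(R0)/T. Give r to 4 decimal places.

R0 = Σ lx·mx = 0 + 0.594 + 0.744 + 1.296 + 0.208 = 2.842
Σ x·lx·mx = 6.802; T = 6.802/2.842 = 2.39338…
r ≈ ln(R0)/T = ln(2.842)/2.39338… = 0.436415… → 0.4364

0.4364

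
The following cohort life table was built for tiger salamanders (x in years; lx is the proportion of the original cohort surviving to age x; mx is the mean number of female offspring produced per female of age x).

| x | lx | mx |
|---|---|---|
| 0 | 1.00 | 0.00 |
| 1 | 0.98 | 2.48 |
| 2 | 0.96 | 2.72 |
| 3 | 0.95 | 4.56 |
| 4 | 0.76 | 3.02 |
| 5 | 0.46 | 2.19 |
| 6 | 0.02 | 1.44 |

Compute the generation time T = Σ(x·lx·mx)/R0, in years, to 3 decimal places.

2.758

lx·mx: 0, 2.4304, 2.6112, 4.332, 2.2952, 1.0074, 0.0288 → R0 = 12.705
x·lx·mx: 0, 2.4304, 5.2224, 12.996, 9.1808, 5.037, 0.1728 → Σ = 35.0394
T = 35.0394 / 12.705 = 2.757922… → 2.758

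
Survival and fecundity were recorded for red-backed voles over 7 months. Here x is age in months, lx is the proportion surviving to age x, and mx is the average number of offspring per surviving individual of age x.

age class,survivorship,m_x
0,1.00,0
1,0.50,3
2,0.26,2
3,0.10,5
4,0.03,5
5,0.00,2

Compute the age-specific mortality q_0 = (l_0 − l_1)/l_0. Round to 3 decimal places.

q_0 = (l_0 − l_1) / l_0 = (1 − 0.5) / 1
     = 0.5 / 1 = 0.5 → 0.500

0.500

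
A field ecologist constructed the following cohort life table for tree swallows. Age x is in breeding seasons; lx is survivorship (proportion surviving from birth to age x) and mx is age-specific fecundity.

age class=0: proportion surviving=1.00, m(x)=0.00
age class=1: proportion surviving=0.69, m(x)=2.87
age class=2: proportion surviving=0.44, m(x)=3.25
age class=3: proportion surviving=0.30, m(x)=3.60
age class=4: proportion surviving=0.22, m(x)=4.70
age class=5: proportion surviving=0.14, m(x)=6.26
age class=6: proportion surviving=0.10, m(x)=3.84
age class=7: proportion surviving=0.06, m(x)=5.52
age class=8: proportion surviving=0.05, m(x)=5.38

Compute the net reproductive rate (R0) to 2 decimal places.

lx·mx by age: 0, 1.9803, 1.43, 1.08, 1.034, 0.8764, 0.384, 0.3312, 0.269
R0 = Σ lx·mx = 7.3849 → 7.38

7.38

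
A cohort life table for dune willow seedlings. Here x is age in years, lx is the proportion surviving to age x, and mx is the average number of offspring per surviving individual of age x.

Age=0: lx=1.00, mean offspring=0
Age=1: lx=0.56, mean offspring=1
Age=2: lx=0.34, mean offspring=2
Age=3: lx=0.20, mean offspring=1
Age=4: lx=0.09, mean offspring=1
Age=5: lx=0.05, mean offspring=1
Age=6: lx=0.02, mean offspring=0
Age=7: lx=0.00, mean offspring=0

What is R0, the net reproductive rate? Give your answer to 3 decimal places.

1.580

lx·mx by age: 0, 0.56, 0.68, 0.2, 0.09, 0.05, 0, 0
R0 = Σ lx·mx = 1.58 → 1.580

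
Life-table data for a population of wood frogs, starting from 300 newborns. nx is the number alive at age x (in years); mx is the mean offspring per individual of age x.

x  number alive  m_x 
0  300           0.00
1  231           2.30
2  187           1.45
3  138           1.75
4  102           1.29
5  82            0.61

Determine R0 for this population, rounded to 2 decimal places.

lx = nx/n0 = nx/300: 1, 0.77, 0.62333…, 0.46, 0.34, 0.27333…
lx·mx by age: 0, 1.771, 0.903833…, 0.805, 0.4386, 0.166733…
R0 = Σ lx·mx = 4.085167… → 4.09

4.09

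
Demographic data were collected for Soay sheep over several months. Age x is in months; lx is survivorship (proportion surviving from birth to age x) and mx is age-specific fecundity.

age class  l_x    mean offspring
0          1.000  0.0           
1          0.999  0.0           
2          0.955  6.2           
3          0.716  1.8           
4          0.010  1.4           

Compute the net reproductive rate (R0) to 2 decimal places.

lx·mx by age: 0, 0, 5.921, 1.2888, 0.014
R0 = Σ lx·mx = 7.2238 → 7.22

7.22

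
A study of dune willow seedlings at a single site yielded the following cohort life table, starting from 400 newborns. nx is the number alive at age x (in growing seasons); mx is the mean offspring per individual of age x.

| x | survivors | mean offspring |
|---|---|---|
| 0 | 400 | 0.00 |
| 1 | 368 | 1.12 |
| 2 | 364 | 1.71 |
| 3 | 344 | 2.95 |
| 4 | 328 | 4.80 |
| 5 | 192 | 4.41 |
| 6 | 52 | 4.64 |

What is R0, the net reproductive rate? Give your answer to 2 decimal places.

11.78

lx = nx/n0 = nx/400: 1, 0.92, 0.91, 0.86, 0.82, 0.48, 0.13
lx·mx by age: 0, 1.0304, 1.5561, 2.537, 3.936, 2.1168, 0.6032
R0 = Σ lx·mx = 11.7795 → 11.78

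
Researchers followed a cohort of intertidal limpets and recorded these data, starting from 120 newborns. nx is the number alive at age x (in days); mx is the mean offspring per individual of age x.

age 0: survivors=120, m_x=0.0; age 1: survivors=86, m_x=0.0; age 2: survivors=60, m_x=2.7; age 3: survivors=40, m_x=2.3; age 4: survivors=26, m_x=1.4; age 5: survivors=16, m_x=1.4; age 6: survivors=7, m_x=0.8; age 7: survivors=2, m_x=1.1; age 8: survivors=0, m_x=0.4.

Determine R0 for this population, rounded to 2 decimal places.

2.67

lx = nx/n0 = nx/120: 1, 0.71667…, 0.5, 0.33333…, 0.21667…, 0.13333…, 0.05833…, 0.01667…, 0
lx·mx by age: 0, 0, 1.35, 0.766667…, 0.303333…, 0.186667…, 0.046667…, 0.018333…, 0
R0 = Σ lx·mx = 2.671667… → 2.67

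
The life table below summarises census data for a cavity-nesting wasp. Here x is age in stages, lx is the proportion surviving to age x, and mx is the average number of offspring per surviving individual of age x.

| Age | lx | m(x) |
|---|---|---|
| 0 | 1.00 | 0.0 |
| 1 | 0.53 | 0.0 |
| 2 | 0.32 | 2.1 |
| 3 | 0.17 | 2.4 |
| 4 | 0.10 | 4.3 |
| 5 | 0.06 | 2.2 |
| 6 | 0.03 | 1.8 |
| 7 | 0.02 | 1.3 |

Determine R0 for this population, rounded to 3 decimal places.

1.722

lx·mx by age: 0, 0, 0.672, 0.408, 0.43, 0.132, 0.054, 0.026
R0 = Σ lx·mx = 1.722 → 1.722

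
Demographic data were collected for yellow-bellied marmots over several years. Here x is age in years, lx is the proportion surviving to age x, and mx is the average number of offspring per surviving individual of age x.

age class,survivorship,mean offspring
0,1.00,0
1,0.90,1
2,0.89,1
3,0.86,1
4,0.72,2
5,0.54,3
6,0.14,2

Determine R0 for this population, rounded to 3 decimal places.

lx·mx by age: 0, 0.9, 0.89, 0.86, 1.44, 1.62, 0.28
R0 = Σ lx·mx = 5.99 → 5.990

5.990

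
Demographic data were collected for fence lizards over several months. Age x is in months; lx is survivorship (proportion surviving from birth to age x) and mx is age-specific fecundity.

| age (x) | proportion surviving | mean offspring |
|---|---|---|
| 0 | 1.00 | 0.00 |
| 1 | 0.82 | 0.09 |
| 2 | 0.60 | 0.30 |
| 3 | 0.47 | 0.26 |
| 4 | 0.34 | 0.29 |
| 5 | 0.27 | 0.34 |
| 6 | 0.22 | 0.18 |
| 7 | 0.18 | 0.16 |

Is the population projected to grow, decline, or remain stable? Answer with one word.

declining

R0 = Σ lx·mx = 0 + 0.0738 + 0.18 + 0.1222 + 0.0986 + 0.0918 + 0.0396 + 0.0288 = 0.6348
R0 < 1, so the population is declining.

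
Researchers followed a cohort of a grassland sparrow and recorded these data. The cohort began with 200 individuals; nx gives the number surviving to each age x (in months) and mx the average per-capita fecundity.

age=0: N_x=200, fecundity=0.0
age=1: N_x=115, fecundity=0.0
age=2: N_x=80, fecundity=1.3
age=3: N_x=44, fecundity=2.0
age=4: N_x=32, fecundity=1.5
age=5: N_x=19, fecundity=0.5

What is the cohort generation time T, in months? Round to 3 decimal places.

lx = nx/n0 = nx/200: 1, 0.575, 0.4, 0.22, 0.16, 0.095
lx·mx: 0, 0, 0.52, 0.44, 0.24, 0.0475 → R0 = 1.2475
x·lx·mx: 0, 0, 1.04, 1.32, 0.96, 0.2375 → Σ = 3.5575
T = 3.5575 / 1.2475 = 2.851703… → 2.852

2.852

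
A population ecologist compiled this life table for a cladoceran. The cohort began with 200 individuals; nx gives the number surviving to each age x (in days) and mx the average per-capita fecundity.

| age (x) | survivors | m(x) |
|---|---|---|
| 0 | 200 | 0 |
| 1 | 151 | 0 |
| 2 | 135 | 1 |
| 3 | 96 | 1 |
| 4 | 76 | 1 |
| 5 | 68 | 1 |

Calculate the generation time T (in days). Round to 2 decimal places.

3.21

lx = nx/n0 = nx/200: 1, 0.755, 0.675, 0.48, 0.38, 0.34
lx·mx: 0, 0, 0.675, 0.48, 0.38, 0.34 → R0 = 1.875
x·lx·mx: 0, 0, 1.35, 1.44, 1.52, 1.7 → Σ = 6.01
T = 6.01 / 1.875 = 3.205333… → 3.21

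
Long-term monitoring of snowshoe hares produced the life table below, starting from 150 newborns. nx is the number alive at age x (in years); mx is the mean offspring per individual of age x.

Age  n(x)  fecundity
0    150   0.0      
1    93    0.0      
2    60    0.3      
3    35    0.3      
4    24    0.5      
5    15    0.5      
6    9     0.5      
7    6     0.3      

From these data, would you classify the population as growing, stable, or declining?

lx = nx/n0 = nx/150: 1, 0.62, 0.4, 0.23333…, 0.16, 0.1, 0.06, 0.04
R0 = Σ lx·mx = 0 + 0 + 0.12 + 0.07… + 0.08 + 0.05 + 0.03 + 0.012 = 0.362…
R0 < 1, so the population is declining.

declining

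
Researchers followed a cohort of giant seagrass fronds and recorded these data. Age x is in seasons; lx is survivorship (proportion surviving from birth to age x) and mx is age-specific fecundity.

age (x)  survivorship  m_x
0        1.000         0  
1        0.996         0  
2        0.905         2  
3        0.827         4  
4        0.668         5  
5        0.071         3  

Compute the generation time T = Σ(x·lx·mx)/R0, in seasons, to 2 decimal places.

lx·mx: 0, 0, 1.81, 3.308, 3.34, 0.213 → R0 = 8.671
x·lx·mx: 0, 0, 3.62, 9.924, 13.36, 1.065 → Σ = 27.969
T = 27.969 / 8.671 = 3.22558… → 3.23

3.23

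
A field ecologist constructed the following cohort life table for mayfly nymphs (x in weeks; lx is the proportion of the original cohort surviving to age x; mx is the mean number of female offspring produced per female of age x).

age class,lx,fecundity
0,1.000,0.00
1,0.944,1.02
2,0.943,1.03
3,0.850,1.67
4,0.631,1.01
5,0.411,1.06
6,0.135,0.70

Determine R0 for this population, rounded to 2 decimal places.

lx·mx by age: 0, 0.96288, 0.97129, 1.4195, 0.63731, 0.43566, 0.0945
R0 = Σ lx·mx = 4.52114 → 4.52

4.52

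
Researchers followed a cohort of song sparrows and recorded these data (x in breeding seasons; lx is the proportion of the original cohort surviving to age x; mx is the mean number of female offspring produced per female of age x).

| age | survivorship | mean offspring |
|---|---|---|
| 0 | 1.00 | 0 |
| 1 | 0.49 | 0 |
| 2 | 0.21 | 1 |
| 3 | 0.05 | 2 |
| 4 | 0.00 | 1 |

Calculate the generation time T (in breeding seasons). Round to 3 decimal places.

lx·mx: 0, 0, 0.21, 0.1, 0 → R0 = 0.31
x·lx·mx: 0, 0, 0.42, 0.3, 0 → Σ = 0.72
T = 0.72 / 0.31 = 2.322581… → 2.323

2.323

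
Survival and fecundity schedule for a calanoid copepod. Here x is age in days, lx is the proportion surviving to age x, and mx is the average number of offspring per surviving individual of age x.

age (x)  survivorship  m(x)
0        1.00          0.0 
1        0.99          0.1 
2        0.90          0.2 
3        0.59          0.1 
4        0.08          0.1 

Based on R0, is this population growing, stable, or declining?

R0 = Σ lx·mx = 0 + 0.099 + 0.18 + 0.059 + 0.008 = 0.346
R0 < 1, so the population is declining.

declining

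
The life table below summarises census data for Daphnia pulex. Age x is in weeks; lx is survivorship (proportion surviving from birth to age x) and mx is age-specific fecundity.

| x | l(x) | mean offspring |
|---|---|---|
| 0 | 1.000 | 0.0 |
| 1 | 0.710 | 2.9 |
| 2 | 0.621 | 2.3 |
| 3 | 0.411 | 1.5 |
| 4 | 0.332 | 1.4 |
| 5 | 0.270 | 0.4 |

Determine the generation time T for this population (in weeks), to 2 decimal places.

1.96

lx·mx: 0, 2.059, 1.4283, 0.6165, 0.4648, 0.108 → R0 = 4.6766
x·lx·mx: 0, 2.059, 2.8566, 1.8495, 1.8592, 0.54 → Σ = 9.1643
T = 9.1643 / 4.6766 = 1.959607… → 1.96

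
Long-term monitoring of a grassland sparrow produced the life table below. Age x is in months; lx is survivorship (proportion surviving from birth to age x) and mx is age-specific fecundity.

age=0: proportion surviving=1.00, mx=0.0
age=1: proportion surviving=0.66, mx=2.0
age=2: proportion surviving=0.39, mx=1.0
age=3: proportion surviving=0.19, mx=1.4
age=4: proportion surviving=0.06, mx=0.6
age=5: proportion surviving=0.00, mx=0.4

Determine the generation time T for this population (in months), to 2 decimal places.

1.51

lx·mx: 0, 1.32, 0.39, 0.266, 0.036, 0 → R0 = 2.012
x·lx·mx: 0, 1.32, 0.78, 0.798, 0.144, 0 → Σ = 3.042
T = 3.042 / 2.012 = 1.511928… → 1.51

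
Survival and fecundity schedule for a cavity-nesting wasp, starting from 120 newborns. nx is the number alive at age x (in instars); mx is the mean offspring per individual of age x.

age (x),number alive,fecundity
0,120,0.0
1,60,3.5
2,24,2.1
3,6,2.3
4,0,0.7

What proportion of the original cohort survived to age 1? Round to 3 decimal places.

0.500

l_1 = n_1/n_0 = 60/120 = 0.5 → 0.500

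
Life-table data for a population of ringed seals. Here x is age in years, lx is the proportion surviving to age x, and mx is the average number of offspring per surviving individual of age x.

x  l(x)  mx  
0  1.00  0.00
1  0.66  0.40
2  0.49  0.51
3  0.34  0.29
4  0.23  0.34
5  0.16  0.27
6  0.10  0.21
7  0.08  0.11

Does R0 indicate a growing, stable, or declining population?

R0 = Σ lx·mx = 0 + 0.264 + 0.2499 + 0.0986 + 0.0782 + 0.0432 + 0.021 + 0.0088 = 0.7637
R0 < 1, so the population is declining.

declining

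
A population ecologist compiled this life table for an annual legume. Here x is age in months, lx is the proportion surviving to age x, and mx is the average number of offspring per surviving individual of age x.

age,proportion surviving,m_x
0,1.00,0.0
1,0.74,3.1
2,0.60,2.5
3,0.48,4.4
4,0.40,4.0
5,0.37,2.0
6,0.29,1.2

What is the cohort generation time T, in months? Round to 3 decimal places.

lx·mx: 0, 2.294, 1.5, 2.112, 1.6, 0.74, 0.348 → R0 = 8.594
x·lx·mx: 0, 2.294, 3, 6.336, 6.4, 3.7, 2.088 → Σ = 23.818
T = 23.818 / 8.594 = 2.771468… → 2.771

2.771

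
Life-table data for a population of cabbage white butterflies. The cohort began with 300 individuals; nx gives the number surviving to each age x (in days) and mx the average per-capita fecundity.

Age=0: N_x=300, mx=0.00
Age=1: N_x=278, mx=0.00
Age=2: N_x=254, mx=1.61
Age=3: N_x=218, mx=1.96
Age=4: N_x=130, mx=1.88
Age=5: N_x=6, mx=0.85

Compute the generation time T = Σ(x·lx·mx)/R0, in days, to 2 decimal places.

lx = nx/n0 = nx/300: 1, 0.92667…, 0.84667…, 0.72667…, 0.43333…, 0.02
lx·mx: 0, 0, 1.363133…, 1.424267…, 0.814667…, 0.017 → R0 = 3.619067…
x·lx·mx: 0, 0, 2.726267…, 4.2728…, 3.258667…, 0.085 → Σ = 10.342733…
T = 10.342733… / 3.619067… = 2.857845… → 2.86

2.86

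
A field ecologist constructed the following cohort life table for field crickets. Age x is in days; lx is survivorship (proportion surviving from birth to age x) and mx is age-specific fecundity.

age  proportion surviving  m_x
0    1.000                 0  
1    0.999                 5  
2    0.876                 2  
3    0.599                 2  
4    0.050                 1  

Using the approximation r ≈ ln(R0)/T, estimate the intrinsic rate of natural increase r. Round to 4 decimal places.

1.3520

R0 = Σ lx·mx = 0 + 4.995 + 1.752 + 1.198 + 0.05 = 7.995
Σ x·lx·mx = 12.293; T = 12.293/7.995 = 1.53759…
r ≈ ln(R0)/T = ln(7.995)/1.53759… = 1.352… → 1.3520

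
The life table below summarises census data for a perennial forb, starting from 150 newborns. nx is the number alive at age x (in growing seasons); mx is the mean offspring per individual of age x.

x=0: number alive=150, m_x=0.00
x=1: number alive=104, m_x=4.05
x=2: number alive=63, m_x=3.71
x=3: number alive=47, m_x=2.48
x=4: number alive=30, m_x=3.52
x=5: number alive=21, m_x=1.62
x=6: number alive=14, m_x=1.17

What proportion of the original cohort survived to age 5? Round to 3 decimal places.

l_5 = n_5/n_0 = 21/150 = 0.14 → 0.140

0.140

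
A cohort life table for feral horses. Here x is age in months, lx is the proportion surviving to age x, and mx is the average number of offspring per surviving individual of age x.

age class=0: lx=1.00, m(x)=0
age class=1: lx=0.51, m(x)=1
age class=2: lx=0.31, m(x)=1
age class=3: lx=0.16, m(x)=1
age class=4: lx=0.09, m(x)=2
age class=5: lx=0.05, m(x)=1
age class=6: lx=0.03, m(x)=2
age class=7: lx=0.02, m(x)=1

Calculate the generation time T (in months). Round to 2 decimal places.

lx·mx: 0, 0.51, 0.31, 0.16, 0.18, 0.05, 0.06, 0.02 → R0 = 1.29
x·lx·mx: 0, 0.51, 0.62, 0.48, 0.72, 0.25, 0.36, 0.14 → Σ = 3.08
T = 3.08 / 1.29 = 2.387597… → 2.39

2.39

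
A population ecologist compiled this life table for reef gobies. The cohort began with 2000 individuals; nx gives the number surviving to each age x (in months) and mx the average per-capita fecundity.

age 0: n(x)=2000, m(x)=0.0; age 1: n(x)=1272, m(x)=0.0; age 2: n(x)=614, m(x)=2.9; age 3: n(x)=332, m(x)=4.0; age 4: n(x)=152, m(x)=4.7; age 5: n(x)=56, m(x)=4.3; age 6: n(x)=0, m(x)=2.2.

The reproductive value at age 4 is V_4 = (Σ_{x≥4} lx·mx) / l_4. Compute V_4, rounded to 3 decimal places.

lx = nx/n0 = nx/2000: 1, 0.636, 0.307, 0.166, 0.076, 0.028, 0
lx·mx for x ≥ 4: 0.3572, 0.1204, 0 → sum = 0.4776
V_4 = 0.4776 / l_4 = 0.4776 / 0.076 = 6.284211… → 6.284

6.284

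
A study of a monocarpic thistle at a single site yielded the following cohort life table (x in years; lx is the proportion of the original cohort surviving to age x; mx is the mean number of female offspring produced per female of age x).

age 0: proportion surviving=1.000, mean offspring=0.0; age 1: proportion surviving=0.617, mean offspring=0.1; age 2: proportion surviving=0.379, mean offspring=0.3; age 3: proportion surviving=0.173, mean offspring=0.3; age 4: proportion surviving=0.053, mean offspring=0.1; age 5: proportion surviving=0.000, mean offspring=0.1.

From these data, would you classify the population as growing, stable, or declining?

R0 = Σ lx·mx = 0 + 0.0617 + 0.1137 + 0.0519 + 0.0053 + 0 = 0.2326
R0 < 1, so the population is declining.

declining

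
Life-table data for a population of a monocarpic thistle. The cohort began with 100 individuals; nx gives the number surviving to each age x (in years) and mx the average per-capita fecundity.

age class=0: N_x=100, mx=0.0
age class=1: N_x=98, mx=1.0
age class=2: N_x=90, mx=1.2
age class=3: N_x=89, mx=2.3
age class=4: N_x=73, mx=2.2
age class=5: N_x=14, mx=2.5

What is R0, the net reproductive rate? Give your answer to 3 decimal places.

6.063

lx = nx/n0 = nx/100: 1, 0.98, 0.9, 0.89, 0.73, 0.14
lx·mx by age: 0, 0.98, 1.08, 2.047, 1.606, 0.35
R0 = Σ lx·mx = 6.063 → 6.063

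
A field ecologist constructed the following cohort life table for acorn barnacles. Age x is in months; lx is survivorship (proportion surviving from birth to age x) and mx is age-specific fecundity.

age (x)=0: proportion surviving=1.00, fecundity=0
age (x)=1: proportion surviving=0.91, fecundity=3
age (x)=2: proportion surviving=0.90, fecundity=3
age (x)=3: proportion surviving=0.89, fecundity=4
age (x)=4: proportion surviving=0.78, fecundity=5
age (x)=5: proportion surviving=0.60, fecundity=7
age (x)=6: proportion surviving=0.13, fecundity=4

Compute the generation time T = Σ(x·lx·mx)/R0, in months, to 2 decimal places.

lx·mx: 0, 2.73, 2.7, 3.56, 3.9, 4.2, 0.52 → R0 = 17.61
x·lx·mx: 0, 2.73, 5.4, 10.68, 15.6, 21, 3.12 → Σ = 58.53
T = 58.53 / 17.61 = 3.32368… → 3.32

3.32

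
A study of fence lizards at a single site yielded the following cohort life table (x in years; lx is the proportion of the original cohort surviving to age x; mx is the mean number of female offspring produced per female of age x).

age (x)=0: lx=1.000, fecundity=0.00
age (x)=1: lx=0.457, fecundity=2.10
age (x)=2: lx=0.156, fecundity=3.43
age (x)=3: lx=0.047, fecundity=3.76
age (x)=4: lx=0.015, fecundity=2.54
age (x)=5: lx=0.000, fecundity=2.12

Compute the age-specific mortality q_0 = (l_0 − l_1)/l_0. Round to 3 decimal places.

q_0 = (l_0 − l_1) / l_0 = (1 − 0.457) / 1
     = 0.543 / 1 = 0.543 → 0.543

0.543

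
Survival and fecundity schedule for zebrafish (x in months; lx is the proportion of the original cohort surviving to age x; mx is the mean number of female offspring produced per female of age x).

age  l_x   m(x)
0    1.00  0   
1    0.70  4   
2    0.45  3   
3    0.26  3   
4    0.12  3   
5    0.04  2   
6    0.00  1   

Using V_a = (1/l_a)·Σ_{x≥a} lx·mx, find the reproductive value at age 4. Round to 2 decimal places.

lx·mx for x ≥ 4: 0.36, 0.08, 0 → sum = 0.44
V_4 = 0.44 / l_4 = 0.44 / 0.12 = 3.666667… → 3.67

3.67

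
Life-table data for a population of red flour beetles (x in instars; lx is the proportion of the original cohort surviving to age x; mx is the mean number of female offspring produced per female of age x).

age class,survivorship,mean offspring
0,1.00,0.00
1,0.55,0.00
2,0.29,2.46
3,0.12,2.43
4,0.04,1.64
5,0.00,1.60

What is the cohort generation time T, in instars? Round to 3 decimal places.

2.395

lx·mx: 0, 0, 0.7134, 0.2916, 0.0656, 0 → R0 = 1.0706
x·lx·mx: 0, 0, 1.4268, 0.8748, 0.2624, 0 → Σ = 2.564
T = 2.564 / 1.0706 = 2.394919… → 2.395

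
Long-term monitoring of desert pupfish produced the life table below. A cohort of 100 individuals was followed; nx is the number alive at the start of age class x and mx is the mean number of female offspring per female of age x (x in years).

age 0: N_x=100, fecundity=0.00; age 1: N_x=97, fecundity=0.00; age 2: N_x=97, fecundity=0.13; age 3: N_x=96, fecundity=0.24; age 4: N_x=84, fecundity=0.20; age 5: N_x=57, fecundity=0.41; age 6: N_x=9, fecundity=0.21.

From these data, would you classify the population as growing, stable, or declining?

declining

lx = nx/n0 = nx/100: 1, 0.97, 0.97, 0.96, 0.84, 0.57, 0.09
R0 = Σ lx·mx = 0 + 0 + 0.1261 + 0.2304 + 0.168 + 0.2337 + 0.0189 = 0.7771
R0 < 1, so the population is declining.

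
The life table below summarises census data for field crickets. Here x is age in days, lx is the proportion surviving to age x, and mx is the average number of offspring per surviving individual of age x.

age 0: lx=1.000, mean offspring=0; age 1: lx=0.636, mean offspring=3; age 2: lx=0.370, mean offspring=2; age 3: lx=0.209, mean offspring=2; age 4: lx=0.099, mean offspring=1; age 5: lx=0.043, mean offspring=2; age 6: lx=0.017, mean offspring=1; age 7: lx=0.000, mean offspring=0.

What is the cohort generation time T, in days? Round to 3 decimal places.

1.704

lx·mx: 0, 1.908, 0.74, 0.418, 0.099, 0.086, 0.017, 0 → R0 = 3.268
x·lx·mx: 0, 1.908, 1.48, 1.254, 0.396, 0.43, 0.102, 0 → Σ = 5.57
T = 5.57 / 3.268 = 1.704406… → 1.704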